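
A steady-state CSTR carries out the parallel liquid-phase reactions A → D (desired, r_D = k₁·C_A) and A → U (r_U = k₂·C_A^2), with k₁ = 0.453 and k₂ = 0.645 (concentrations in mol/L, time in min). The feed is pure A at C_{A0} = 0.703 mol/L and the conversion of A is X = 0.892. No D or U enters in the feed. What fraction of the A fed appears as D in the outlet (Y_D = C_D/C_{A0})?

Exit C_A = C_{A0}(1−X) = 0.703×0.108 = 0.07592 mol/L.
Rates in a CSTR are evaluated at the outlet concentration: r_D = 0.453×0.07592 = 0.03439, r_U = 0.645×0.07592^2 = 0.003718.
Fraction of consumed A going to D: r_D/(r_D+r_U) = 0.9024.
C_D = 0.9024·C_{A0}·X = 0.9024×0.703×0.892 = 0.566 mol/L; Y_D = C_D/C_{A0} = 0.805.

0.805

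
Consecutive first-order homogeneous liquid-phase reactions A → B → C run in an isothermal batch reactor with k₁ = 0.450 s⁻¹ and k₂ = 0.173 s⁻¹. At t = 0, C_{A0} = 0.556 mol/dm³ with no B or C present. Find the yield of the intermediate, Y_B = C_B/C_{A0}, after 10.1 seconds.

0.266

The intermediate concentration in a first-order A→B→C sequence is C_B = k₁C_{A0}(e^(−k₁t) − e^(−k₂t))/(k₂−k₁).
e^(−k₁t) = e^(−0.450×10.1) = e^(−4.545) = 0.01062; e^(−k₂t) = e^(−1.747) = 0.1742.
C_B = 0.450×0.556/(0.173−0.450) × (0.01062−0.1742) = (-0.9032)×(-0.1636) = 0.1478 mol/dm³.
Y_B = C_B/C_{A0} = 0.1478/0.556 = 0.266.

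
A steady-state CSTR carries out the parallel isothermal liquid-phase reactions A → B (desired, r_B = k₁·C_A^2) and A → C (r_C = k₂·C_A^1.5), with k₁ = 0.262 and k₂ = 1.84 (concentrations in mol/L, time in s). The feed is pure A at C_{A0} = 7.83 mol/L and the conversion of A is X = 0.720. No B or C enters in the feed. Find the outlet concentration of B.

0.982 mol/L

Exit C_A = C_{A0}(1−X) = 7.83×0.280 = 2.192 mol/L.
Rates in a CSTR are evaluated at the outlet concentration: r_B = 0.262×2.192^2 = 1.259, r_C = 1.84×2.192^1.5 = 5.973.
Fraction of consumed A going to B: r_B/(r_B+r_C) = 0.1741.
C_B = 0.1741·C_{A0}·X = 0.1741×7.83×0.720 = 0.982 mol/L.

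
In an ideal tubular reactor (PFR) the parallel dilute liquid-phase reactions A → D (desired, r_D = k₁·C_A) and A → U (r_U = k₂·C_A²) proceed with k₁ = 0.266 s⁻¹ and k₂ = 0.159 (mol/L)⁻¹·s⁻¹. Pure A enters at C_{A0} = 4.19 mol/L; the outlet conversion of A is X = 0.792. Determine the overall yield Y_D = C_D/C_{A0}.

C_A = C_{A0}(1−X) = 0.8715 mol/L.
Along a PFR/batch, dC_D/dC_A = −r_D/(r_D+r_U) = −k₁/(k₁+k₂·C_A).
Integrating from C_{A0} to C_A: C_D = (0.266/0.159)·ln[(0.266+0.159·4.19)/(0.266+0.159·0.872)] = 1.673·ln(0.9322/0.4046) = 1.396 mol/L.
Y_D = C_D/C_{A0} = 1.396/4.19 = 0.333.

0.333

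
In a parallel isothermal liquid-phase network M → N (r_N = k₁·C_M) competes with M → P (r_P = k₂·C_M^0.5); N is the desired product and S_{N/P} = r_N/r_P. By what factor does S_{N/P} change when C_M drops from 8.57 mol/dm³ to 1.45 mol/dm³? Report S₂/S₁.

S_{N/P} = (k₁/k₂)·C_M^0.5, so S₂/S₁ = (C_{M,2}/C_{M,1})^0.5.
= (1.45/8.57)^0.5 = (0.1692)^0.5 = 0.411.
Selectivity toward N falls as C_M falls — high-concentration operation is favoured.

0.411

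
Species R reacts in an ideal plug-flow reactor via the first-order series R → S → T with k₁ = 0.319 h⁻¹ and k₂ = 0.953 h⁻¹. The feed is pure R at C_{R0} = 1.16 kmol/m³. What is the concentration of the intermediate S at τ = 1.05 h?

For first-order series with pure R initially, C_S(τ) = k₁C_{R0}/(k₂−k₁)·(e^(−k₁τ) − e^(−k₂τ)).
e^(−k₁τ) = e^(−0.319×1.05) = e^(−0.3350) = 0.7154; e^(−k₂τ) = e^(−1.001) = 0.3676.
C_S = 0.319×1.16/(0.953−0.319) × (0.7154−0.3676) = 0.5837×0.3477 = 0.2030 kmol/m³.

0.203 kmol/m³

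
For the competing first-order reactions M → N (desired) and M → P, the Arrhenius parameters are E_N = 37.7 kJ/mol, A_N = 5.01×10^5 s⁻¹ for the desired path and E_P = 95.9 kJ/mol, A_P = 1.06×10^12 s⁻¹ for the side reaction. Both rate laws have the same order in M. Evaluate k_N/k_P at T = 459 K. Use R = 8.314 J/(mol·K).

Since both paths have the same order in M, the concentration cancels and S_{N/P} = k_N/k_P = (A_N/A_P)·exp[(E_P−E_N)/(RT)].
(E_P−E_N)/(RT) = (95.9−37.7)×10³/(8.314×459) = 58200/3816 = 15.25.
k_N/k_P = (5.01×10^5/1.06×10^12)·exp(15.25) = 4.726×10^-7 × 4.202×10^6 = 1.99.

1.99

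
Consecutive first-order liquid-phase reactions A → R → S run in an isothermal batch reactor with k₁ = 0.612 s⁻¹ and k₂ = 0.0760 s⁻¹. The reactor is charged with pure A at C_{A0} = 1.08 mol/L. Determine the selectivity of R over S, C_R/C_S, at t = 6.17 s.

2.38

For first-order series with pure A initially, C_R(t) = k₁C_{A0}/(k₂−k₁)·(e^(−k₁t) − e^(−k₂t)).
e^(−k₁t) = e^(−0.612×6.17) = e^(−3.776) = 0.02291; e^(−k₂t) = e^(−0.4689) = 0.6257.
C_R = 0.612×1.08/(0.0760−0.612) × (0.02291−0.6257) = (-1.233)×(-0.6028) = 0.7433 mol/L.
C_A = C_{A0}e^(−k₁t) = 0.02475 mol/L, so C_S = C_{A0}−C_A−C_R = 0.3120 mol/L; C_R/C_S = 2.38.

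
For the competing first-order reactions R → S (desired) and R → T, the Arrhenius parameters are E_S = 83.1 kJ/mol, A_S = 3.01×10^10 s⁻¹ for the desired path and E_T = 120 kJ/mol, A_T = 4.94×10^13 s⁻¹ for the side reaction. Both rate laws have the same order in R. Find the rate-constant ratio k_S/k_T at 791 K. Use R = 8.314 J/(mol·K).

0.167

k_S/k_T = (A_S/A_T)·exp[−(E_S−E_T)/(RT)] = (A_S/A_T)·exp[(E_T−E_S)/(RT)].
(E_T−E_S)/(RT) = (120−83.1)×10³/(8.314×791) = 36900/6576 = 5.611.
k_S/k_T = (3.01×10^10/4.94×10^13)·exp(5.611) = 6.093×10^-4 × 273.4 = 0.167.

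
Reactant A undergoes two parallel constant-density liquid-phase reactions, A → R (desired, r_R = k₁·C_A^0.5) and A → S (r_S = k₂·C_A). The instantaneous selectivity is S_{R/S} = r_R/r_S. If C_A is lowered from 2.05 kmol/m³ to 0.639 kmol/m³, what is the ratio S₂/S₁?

1.79

S_{R/S} = (k₁/k₂)·C_A^-0.5, so S₂/S₁ = (C_{A,2}/C_{A,1})^-0.5.
= (0.639/2.05)^(-0.5) = (0.3117)^(-0.5) = 1.79.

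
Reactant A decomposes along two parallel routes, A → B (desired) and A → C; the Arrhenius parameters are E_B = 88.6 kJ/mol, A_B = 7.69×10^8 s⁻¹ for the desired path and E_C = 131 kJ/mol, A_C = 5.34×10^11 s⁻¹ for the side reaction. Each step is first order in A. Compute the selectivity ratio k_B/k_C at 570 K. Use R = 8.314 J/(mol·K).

With equal orders, S_{B/C} = k_B/k_C = (A_B/A_C)·exp[(E_C−E_B)/(RT)].
(E_C−E_B)/(RT) = (131−88.6)×10³/(8.314×570) = 42400/4739 = 8.947.
k_B/k_C = (7.69×10^8/5.34×10^11)·exp(8.947) = 0.001440 × 7685 = 11.1.

11.1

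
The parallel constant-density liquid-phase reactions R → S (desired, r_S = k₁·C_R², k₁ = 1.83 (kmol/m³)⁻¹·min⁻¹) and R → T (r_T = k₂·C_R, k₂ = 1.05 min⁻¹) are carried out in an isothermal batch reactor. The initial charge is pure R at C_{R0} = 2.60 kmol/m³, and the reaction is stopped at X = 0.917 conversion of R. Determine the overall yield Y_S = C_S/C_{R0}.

C_R = C_{R0}(1−X) = 0.2158 kmol/m³.
Along a PFR/batch, dC_T/dC_R = −r_T/(r_S+r_T) = −k₂/(k₂+k₁·C_R).
Integrating from C_{R0} to C_R: C_T = (1.05/1.83)·ln[(1.05+1.83·2.60)/(1.05+1.83·0.216)] = 0.5738·ln(5.808/1.445) = 0.7982 kmol/m³.
Then C_S = (C_{R0}−C_R) − C_T = 2.384 − 0.7982 = 1.586 kmol/m³.
Y_S = C_S/C_{R0} = 1.586/2.60 = 0.610.

0.610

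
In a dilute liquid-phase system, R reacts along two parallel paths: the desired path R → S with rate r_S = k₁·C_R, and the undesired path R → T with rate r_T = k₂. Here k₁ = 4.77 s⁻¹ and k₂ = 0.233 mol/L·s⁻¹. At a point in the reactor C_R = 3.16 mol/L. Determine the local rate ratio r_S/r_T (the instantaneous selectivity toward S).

S_{S/T} = r_S/r_T = (k₁·C_R)/(k₂) = (k₁/k₂)·C_R.
= (4.77×3.160) / (0.233) = 15.07/0.2330 = 64.7.
Since the desired path is higher order in R, keeping C_R high (PFR or concentrated feed) favours S.

64.7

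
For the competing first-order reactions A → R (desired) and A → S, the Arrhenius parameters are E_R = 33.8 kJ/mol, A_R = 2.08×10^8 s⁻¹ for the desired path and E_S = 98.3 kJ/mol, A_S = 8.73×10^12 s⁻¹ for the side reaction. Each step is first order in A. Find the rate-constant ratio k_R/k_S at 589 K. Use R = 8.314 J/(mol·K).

12.5

Since both paths have the same order in A, the concentration cancels and S_{R/S} = k_R/k_S = (A_R/A_S)·exp[(E_S−E_R)/(RT)].
(E_S−E_R)/(RT) = (98.3−33.8)×10³/(8.314×589) = 64500/4897 = 13.17.
k_R/k_S = (2.08×10^8/8.73×10^12)·exp(13.17) = 2.383×10^-5 × 5.252×10^5 = 12.5.
Since E_R < E_S, lowering the temperature improves selectivity toward R.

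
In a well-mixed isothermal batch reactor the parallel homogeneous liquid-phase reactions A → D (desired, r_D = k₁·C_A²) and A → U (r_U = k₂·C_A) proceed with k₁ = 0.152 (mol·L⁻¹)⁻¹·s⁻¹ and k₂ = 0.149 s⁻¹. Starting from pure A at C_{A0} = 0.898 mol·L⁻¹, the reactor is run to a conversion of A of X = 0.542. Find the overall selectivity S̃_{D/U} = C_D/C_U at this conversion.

C_A = C_{A0}(1−X) = 0.4113 mol·L⁻¹.
Along a PFR/batch, dC_U/dC_A = −r_U/(r_D+r_U) = −k₂/(k₂+k₁·C_A).
Integrating from C_{A0} to C_A: C_U = (0.149/0.152)·ln[(0.149+0.152·0.898)/(0.149+0.152·0.411)] = 0.9803·ln(0.2855/0.2115) = 0.2940 mol·L⁻¹.
Then C_D = (C_{A0}−C_A) − C_U = 0.4867 − 0.2940 = 0.1927 mol·L⁻¹.
S̃_{D/U} = C_D/C_U = 0.1927/0.2940 = 0.655.

0.655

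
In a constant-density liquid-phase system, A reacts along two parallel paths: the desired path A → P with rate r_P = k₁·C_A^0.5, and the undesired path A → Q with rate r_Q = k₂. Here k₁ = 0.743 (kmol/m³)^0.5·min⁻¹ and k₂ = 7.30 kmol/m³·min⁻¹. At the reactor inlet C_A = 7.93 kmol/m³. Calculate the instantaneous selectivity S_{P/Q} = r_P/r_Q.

0.287

S_{P/Q} = r_P/r_Q = (k₁·C_A^0.5)/(k₂) = (k₁/k₂)·C_A^0.5.
= (0.743×7.930^0.5) / (7.30) = 2.092/7.300 = 0.287.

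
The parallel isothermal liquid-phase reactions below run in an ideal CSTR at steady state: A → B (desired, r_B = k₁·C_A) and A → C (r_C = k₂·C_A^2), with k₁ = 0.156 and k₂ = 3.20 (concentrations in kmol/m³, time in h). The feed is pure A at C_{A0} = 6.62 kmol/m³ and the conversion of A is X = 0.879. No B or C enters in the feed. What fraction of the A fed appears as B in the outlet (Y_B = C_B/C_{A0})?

Exit C_A = C_{A0}(1−X) = 6.62×0.121 = 0.8010 kmol/m³.
A CSTR operates uniformly at the exit composition, giving r_B = 0.1250 and r_C = 2.053 (each k·C_A^n at C_A = 0.8010).
Fraction of consumed A going to B: r_B/(r_B+r_C) = 0.05737.
C_B = 0.05737·C_{A0}·X = 0.05737×6.62×0.879 = 0.334 kmol/m³; Y_B = C_B/C_{A0} = 0.0504.

0.0504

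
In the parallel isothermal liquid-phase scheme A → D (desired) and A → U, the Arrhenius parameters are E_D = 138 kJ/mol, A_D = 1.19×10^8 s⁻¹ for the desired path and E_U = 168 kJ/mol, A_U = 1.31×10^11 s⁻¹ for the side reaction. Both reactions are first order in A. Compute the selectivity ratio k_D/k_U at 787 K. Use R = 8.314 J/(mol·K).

0.0890

With equal orders, S_{D/U} = k_D/k_U = (A_D/A_U)·exp[(E_U−E_D)/(RT)].
(E_U−E_D)/(RT) = (168−138)×10³/(8.314×787) = 30000/6543 = 4.585.
k_D/k_U = (1.19×10^8/1.31×10^11)·exp(4.585) = 9.084×10^-4 × 98.00 = 0.0890.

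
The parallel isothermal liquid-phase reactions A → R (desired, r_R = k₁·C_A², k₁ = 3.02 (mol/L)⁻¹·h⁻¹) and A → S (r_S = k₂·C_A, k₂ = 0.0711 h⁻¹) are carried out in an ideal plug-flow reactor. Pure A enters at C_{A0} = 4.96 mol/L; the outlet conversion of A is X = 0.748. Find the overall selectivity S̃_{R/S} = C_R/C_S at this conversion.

C_A = C_{A0}(1−X) = 1.250 mol/L.
Along a PFR/batch, dC_S/dC_A = −r_S/(r_R+r_S) = −k₂/(k₂+k₁·C_A).
Integrating from C_{A0} to C_A: C_S = (0.0711/3.02)·ln[(0.0711+3.02·4.96)/(0.0711+3.02·1.25)] = 0.02354·ln(15.05/3.846) = 0.03212 mol/L.
Then C_R = (C_{A0}−C_A) − C_S = 3.710 − 0.03212 = 3.678 mol/L.
S̃_{R/S} = C_R/C_S = 3.678/0.03212 = 114.

114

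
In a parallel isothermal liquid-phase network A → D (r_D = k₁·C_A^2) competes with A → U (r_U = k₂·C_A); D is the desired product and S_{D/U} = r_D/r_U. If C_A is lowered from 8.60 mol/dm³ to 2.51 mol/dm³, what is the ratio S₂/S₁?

0.292

S_{D/U} = (k₁/k₂)·C_A, so S₂/S₁ = (C_{A,2}/C_{A,1}).
= 2.51/8.60 = 0.292.
Selectivity toward D falls as C_A falls — high-concentration operation is favoured.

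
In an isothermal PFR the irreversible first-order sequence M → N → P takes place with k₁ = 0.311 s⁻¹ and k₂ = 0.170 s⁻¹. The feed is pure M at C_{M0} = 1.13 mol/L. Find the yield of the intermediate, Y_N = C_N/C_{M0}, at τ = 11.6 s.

0.247

The intermediate concentration in a first-order A→B→C sequence is C_N = k₁C_{M0}(e^(−k₁τ) − e^(−k₂τ))/(k₂−k₁).
e^(−k₁τ) = e^(−0.311×11.6) = e^(−3.608) = 0.02712; e^(−k₂τ) = e^(−1.972) = 0.1392.
C_N = 0.311×1.13/(0.170−0.311) × (0.02712−0.1392) = (-2.492)×(-0.1121) = 0.2793 mol/L.
Y_N = C_N/C_{M0} = 0.2793/1.13 = 0.247.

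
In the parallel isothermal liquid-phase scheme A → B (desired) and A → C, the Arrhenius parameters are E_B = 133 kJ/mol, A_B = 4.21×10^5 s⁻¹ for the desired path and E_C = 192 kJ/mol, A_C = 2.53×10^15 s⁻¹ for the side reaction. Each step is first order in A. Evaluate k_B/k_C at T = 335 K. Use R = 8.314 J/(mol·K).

Since both paths have the same order in A, the concentration cancels and S_{B/C} = k_B/k_C = (A_B/A_C)·exp[(E_C−E_B)/(RT)].
(E_C−E_B)/(RT) = (192−133)×10³/(8.314×335) = 59000/2785 = 21.18.
k_B/k_C = (4.21×10^5/2.53×10^15)·exp(21.18) = 1.664×10^-10 × 1.584×10^9 = 0.264.
Since E_B < E_C, lowering the temperature improves selectivity toward B.

0.264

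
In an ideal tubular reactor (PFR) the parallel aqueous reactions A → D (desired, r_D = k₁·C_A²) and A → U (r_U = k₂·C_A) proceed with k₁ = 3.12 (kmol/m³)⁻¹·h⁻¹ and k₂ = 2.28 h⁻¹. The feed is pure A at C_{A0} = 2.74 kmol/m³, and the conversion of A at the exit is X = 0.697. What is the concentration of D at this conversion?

C_A = C_{A0}(1−X) = 0.8302 kmol/m³.
Along a PFR/batch, dC_U/dC_A = −r_U/(r_D+r_U) = −k₂/(k₂+k₁·C_A).
Integrating from C_{A0} to C_A: C_U = (2.28/3.12)·ln[(2.28+3.12·2.74)/(2.28+3.12·0.830)] = 0.7308·ln(10.83/4.870) = 0.5839 kmol/m³.
Then C_D = (C_{A0}−C_A) − C_U = 1.910 − 0.5839 = 1.326 kmol/m³.

1.33 kmol/m³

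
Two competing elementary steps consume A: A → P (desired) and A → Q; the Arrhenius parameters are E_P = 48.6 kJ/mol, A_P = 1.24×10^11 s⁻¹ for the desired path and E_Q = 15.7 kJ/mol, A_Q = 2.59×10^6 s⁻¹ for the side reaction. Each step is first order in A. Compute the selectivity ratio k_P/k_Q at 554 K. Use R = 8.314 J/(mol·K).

With equal orders, S_{P/Q} = k_P/k_Q = (A_P/A_Q)·exp[(E_Q−E_P)/(RT)].
(E_Q−E_P)/(RT) = (15.7−48.6)×10³/(8.314×554) = -32900/4606 = -7.143.
k_P/k_Q = (1.24×10^11/2.59×10^6)·exp(-7.143) = 47876 × 7.904×10^-4 = 37.8.
Since E_P > E_Q, raising the temperature improves selectivity toward P.

37.8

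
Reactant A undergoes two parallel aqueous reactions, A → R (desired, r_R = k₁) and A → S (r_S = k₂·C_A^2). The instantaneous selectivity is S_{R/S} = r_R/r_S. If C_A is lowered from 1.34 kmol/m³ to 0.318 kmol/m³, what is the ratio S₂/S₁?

S_{R/S} = (k₁/k₂)·C_A^-2, so S₂/S₁ = (C_{A,2}/C_{A,1})^-2.
= (0.318/1.34)^(-2) = (0.2373)^(-2) = 17.8.

17.8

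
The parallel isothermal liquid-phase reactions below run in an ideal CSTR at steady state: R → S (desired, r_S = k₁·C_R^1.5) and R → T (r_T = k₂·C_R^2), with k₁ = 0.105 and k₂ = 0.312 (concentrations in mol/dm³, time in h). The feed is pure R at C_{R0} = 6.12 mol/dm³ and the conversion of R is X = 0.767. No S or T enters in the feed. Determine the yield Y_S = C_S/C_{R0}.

Exit C_R = C_{R0}(1−X) = 6.12×0.233 = 1.426 mol/dm³.
A CSTR operates uniformly at the exit composition, giving r_S = 0.1788 and r_T = 0.6344 (each k·C_R^n at C_R = 1.426).
Fraction of consumed R going to S: r_S/(r_S+r_T) = 0.2199.
C_S = 0.2199·C_{R0}·X = 0.2199×6.12×0.767 = 1.03 mol/dm³; Y_S = C_S/C_{R0} = 0.169.

0.169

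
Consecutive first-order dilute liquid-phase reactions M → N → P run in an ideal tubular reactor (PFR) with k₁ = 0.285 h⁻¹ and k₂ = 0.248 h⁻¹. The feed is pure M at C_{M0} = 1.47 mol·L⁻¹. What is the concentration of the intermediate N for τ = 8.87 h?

Solving the coupled first-order balances gives C_N(τ) = [k₁/(k₂−k₁)]·C_{M0}·(e^(−k₁τ) − e^(−k₂τ)).
e^(−k₁τ) = e^(−0.285×8.87) = e^(−2.528) = 0.07982; e^(−k₂τ) = e^(−2.200) = 0.1108.
C_N = 0.285×1.47/(0.248−0.285) × (0.07982−0.1108) = (-11.32)×(-0.03101) = 0.3511 mol·L⁻¹.

0.351 mol·L⁻¹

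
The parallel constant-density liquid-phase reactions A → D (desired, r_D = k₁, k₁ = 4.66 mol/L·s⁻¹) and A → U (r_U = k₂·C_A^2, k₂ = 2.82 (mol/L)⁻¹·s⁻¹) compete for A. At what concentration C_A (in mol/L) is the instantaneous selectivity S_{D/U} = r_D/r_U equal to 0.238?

2.63 mol/L

S_{D/U} = (k₁/k₂)·C_A^-2 ⇒ C_A = (S·k₂/k₁)^(-0.5).
= (0.238×2.82/4.66)^(-0.5) = (0.1440)^(-0.5) = 2.63 mol/L.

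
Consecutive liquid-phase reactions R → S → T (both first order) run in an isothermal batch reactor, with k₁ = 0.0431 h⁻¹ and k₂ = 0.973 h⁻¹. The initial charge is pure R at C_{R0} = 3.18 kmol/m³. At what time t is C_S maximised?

3.35 h

The intermediate peaks when r₁ = r₂, i.e. k₁e^(−k₁t) = k₂e^(−k₂t), giving t_opt = ln(k₂/k₁)/(k₂−k₁).
= ln(0.973/0.0431)/(0.973−0.0431) = ln(22.58)/0.9299 = 3.117/0.9299 = 3.35 h.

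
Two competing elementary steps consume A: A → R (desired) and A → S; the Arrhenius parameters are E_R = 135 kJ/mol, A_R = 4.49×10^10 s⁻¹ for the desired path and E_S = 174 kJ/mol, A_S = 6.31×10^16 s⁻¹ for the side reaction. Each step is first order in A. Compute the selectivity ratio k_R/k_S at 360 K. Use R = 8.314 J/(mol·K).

0.324

Since both paths have the same order in A, the concentration cancels and S_{R/S} = k_R/k_S = (A_R/A_S)·exp[(E_S−E_R)/(RT)].
(E_S−E_R)/(RT) = (174−135)×10³/(8.314×360) = 39000/2993 = 13.03.
k_R/k_S = (4.49×10^10/6.31×10^16)·exp(13.03) = 7.116×10^-7 × 4.560×10^5 = 0.324.
Since E_R < E_S, lowering the temperature improves selectivity toward R.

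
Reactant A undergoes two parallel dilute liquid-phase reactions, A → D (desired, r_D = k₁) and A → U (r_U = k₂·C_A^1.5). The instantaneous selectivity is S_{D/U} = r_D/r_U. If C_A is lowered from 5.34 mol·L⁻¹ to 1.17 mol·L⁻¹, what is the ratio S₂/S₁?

S_{D/U} = (k₁/k₂)·C_A^-1.5, so S₂/S₁ = (C_{A,2}/C_{A,1})^-1.5.
= (1.17/5.34)^(-1.5) = (0.2191)^(-1.5) = 9.75.
Selectivity toward D rises as C_A falls — low-concentration operation is favoured.

9.75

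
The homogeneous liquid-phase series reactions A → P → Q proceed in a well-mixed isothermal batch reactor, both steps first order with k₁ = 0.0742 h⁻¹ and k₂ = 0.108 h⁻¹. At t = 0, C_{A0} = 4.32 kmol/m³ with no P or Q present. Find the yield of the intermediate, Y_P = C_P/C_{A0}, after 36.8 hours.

0.102

The intermediate concentration in a first-order A→B→C sequence is C_P = k₁C_{A0}(e^(−k₁t) − e^(−k₂t))/(k₂−k₁).
e^(−k₁t) = e^(−0.0742×36.8) = e^(−2.731) = 0.06518; e^(−k₂t) = e^(−3.974) = 0.01879.
C_P = 0.0742×4.32/(0.108−0.0742) × (0.06518−0.01879) = 9.484×0.04639 = 0.4400 kmol/m³.
Y_P = C_P/C_{A0} = 0.4400/4.32 = 0.102.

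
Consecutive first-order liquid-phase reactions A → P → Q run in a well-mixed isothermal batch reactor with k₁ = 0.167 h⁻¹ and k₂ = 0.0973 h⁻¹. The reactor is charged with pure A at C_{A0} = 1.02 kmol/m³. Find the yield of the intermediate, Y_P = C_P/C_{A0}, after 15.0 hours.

0.361

The intermediate concentration in a first-order A→B→C sequence is C_P = k₁C_{A0}(e^(−k₁t) − e^(−k₂t))/(k₂−k₁).
e^(−k₁t) = e^(−0.167×15.0) = e^(−2.505) = 0.08168; e^(−k₂t) = e^(−1.460) = 0.2324.
C_P = 0.167×1.02/(0.0973−0.167) × (0.08168−0.2324) = (-2.444)×(-0.1507) = 0.3682 kmol/m³.
Y_P = C_P/C_{A0} = 0.3682/1.02 = 0.361.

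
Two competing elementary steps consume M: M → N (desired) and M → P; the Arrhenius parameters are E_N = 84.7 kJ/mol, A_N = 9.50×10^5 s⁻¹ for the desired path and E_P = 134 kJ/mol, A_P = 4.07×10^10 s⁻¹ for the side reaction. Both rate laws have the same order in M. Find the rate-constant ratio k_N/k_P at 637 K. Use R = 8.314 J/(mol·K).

0.258

With equal orders, S_{N/P} = k_N/k_P = (A_N/A_P)·exp[(E_P−E_N)/(RT)].
(E_P−E_N)/(RT) = (134−84.7)×10³/(8.314×637) = 49300/5296 = 9.309.
k_N/k_P = (9.50×10^5/4.07×10^10)·exp(9.309) = 2.334×10^-5 × 11036 = 0.258.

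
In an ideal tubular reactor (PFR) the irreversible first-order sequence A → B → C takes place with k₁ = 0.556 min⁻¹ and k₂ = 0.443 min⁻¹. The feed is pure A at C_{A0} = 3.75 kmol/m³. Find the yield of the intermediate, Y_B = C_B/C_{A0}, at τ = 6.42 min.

For first-order series with pure A initially, C_B(τ) = k₁C_{A0}/(k₂−k₁)·(e^(−k₁τ) − e^(−k₂τ)).
e^(−k₁τ) = e^(−0.556×6.42) = e^(−3.570) = 0.02817; e^(−k₂τ) = e^(−2.844) = 0.05819.
C_B = 0.556×3.75/(0.443−0.556) × (0.02817−0.05819) = (-18.45)×(-0.03002) = 0.5539 kmol/m³.
Y_B = C_B/C_{A0} = 0.5539/3.75 = 0.148.

0.148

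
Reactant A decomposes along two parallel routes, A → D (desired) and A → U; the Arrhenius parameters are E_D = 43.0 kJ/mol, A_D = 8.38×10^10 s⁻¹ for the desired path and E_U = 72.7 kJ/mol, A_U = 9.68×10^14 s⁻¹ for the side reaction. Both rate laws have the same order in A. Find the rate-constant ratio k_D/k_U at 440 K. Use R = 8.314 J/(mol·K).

k_D/k_U = (A_D/A_U)·exp[−(E_D−E_U)/(RT)] = (A_D/A_U)·exp[(E_U−E_D)/(RT)].
(E_U−E_D)/(RT) = (72.7−43.0)×10³/(8.314×440) = 29700/3658 = 8.119.
k_D/k_U = (8.38×10^10/9.68×10^14)·exp(8.119) = 8.657×10^-5 × 3357 = 0.291.

0.291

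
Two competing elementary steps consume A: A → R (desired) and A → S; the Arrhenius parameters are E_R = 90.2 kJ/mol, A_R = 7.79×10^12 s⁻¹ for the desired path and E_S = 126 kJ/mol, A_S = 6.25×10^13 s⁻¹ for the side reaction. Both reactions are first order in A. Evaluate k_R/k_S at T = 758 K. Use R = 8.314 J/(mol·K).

Since both paths have the same order in A, the concentration cancels and S_{R/S} = k_R/k_S = (A_R/A_S)·exp[(E_S−E_R)/(RT)].
(E_S−E_R)/(RT) = (126−90.2)×10³/(8.314×758) = 35800/6302 = 5.681.
k_R/k_S = (7.79×10^12/6.25×10^13)·exp(5.681) = 0.1246 × 293.2 = 36.5.
Since E_R < E_S, lowering the temperature improves selectivity toward R.

36.5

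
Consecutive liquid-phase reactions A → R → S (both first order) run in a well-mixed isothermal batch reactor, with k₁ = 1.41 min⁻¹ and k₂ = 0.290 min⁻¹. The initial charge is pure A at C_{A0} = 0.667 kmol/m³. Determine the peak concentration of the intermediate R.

0.443 kmol/m³

For a first-order series the maximum intermediate yield is C_{R,max}/C_{A0} = (k₁/k₂)^[k₂/(k₂−k₁)].
= (1.41/0.290)^(0.290/(0.290−1.41)) = (4.862)^(-0.2589) = 0.6640.
C_{R,max} = 0.6640×0.667 = 0.443 kmol/m³.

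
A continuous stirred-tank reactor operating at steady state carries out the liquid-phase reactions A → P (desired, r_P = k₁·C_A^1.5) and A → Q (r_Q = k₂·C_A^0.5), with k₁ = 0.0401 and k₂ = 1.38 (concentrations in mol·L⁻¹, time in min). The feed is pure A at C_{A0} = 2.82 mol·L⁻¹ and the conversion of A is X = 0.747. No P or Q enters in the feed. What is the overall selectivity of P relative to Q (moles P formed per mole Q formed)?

Exit C_A = C_{A0}(1−X) = 2.82×0.253 = 0.7135 mol·L⁻¹.
Rates in a CSTR are evaluated at the outlet concentration: r_P = 0.0401×0.7135^1.5 = 0.02417, r_Q = 1.38×0.7135^0.5 = 1.166.
Overall selectivity = C_P/C_Q = r_Pτ/(r_Qτ) = r_P/r_Q = 0.0207.

0.0207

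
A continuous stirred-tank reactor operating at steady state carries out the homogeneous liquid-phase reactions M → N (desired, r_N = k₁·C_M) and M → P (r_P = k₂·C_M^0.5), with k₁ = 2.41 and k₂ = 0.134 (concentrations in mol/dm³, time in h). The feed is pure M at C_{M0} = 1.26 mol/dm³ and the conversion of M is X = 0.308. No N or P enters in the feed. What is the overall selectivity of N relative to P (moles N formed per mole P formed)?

16.8

Exit C_M = C_{M0}(1−X) = 1.26×0.692 = 0.8719 mol/dm³.
In a CSTR the entire volume is at exit conditions, so r_N = 2.41×0.8719 = 2.101 and r_P = 0.134×0.8719^0.5 = 0.1251.
Overall selectivity = C_N/C_P = r_Nτ/(r_Pτ) = r_N/r_P = 16.8.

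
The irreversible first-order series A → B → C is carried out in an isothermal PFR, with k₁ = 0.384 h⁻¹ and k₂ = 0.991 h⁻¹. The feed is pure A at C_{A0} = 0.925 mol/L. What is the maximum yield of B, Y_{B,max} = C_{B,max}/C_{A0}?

0.213

At the optimum, C_{B,max}/C_{A0} = (k₁/k₂)^[k₂/(k₂−k₁)].
= (0.384/0.991)^(0.991/(0.991−0.384)) = (0.3875)^(1.633) = 0.2127.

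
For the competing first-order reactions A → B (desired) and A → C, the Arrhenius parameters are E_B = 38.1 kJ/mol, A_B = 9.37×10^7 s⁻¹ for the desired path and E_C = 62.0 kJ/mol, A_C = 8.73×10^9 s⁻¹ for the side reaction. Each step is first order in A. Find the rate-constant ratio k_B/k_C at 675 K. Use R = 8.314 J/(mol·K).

With equal orders, S_{B/C} = k_B/k_C = (A_B/A_C)·exp[(E_C−E_B)/(RT)].
(E_C−E_B)/(RT) = (62.0−38.1)×10³/(8.314×675) = 23900/5612 = 4.259.
k_B/k_C = (9.37×10^7/8.73×10^9)·exp(4.259) = 0.01073 × 70.72 = 0.759.

0.759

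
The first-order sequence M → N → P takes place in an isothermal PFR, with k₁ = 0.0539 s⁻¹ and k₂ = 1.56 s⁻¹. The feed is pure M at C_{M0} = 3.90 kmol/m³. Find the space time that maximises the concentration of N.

2.23 s

Setting dC_N/dτ = 0 gives τ_opt = ln(k₂/k₁)/(k₂−k₁).
= ln(1.56/0.0539)/(1.56−0.0539) = ln(28.94)/1.506 = 3.365/1.506 = 2.23 s.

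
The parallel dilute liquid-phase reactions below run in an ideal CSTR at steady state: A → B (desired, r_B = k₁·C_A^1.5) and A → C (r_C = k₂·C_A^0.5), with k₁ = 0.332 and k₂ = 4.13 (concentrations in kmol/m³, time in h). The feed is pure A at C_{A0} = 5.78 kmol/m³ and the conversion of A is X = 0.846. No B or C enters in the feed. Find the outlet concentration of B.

Exit C_A = C_{A0}(1−X) = 5.78×0.154 = 0.8901 kmol/m³.
In a CSTR the entire volume is at exit conditions, so r_B = 0.332×0.8901^1.5 = 0.2788 and r_C = 4.13×0.8901^0.5 = 3.896.
Fraction of consumed A going to B: r_B/(r_B+r_C) = 0.06678.
C_B = 0.06678·C_{A0}·X = 0.06678×5.78×0.846 = 0.327 kmol/m³.

0.327 kmol/m³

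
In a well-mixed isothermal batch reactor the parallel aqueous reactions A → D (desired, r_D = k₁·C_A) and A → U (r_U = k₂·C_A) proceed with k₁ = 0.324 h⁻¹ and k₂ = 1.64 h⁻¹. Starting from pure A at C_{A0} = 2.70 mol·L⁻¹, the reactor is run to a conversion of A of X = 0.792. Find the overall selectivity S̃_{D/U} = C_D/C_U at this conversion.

0.198

C_A = C_{A0}(1−X) = 0.5616 mol·L⁻¹.
Both paths are first order in A, so the instantaneous fraction to D is constant: dC_D/d(−C_A) = k₁/(k₁+k₂) = 0.1650.
C_D = 0.1650·(C_{A0}−C_A) = 0.1650×2.138 = 0.353 mol·L⁻¹.
C_U = (C_{A0}−C_A)−C_D = 1.786 mol·L⁻¹; S̃_{D/U} = 0.3528/1.786 = 0.198.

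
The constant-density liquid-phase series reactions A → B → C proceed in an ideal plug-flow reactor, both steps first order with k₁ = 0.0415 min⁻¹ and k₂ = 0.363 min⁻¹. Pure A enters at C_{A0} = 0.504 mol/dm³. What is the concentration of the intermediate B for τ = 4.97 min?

The intermediate concentration in a first-order A→B→C sequence is C_B = k₁C_{A0}(e^(−k₁τ) − e^(−k₂τ))/(k₂−k₁).
e^(−k₁τ) = e^(−0.0415×4.97) = e^(−0.2063) = 0.8136; e^(−k₂τ) = e^(−1.804) = 0.1646.
C_B = 0.0415×0.504/(0.363−0.0415) × (0.8136−0.1646) = 0.06506×0.6490 = 0.04222 mol/dm³.

0.0422 mol/dm³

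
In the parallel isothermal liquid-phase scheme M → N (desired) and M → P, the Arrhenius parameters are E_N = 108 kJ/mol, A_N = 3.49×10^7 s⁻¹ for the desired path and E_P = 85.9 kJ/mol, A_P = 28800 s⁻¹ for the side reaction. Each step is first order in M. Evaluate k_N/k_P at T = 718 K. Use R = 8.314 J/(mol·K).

With equal orders, S_{N/P} = k_N/k_P = (A_N/A_P)·exp[(E_P−E_N)/(RT)].
(E_P−E_N)/(RT) = (85.9−108)×10³/(8.314×718) = -22100/5969 = -3.702.
k_N/k_P = (3.49×10^7/28800)·exp(-3.702) = 1212 × 0.02467 = 29.9.

29.9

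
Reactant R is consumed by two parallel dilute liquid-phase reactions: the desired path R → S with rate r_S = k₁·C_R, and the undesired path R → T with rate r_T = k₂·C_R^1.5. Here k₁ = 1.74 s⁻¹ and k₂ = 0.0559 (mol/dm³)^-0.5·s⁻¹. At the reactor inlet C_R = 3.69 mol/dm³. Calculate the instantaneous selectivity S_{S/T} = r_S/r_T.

16.2

S_{S/T} = r_S/r_T = (k₁·C_R)/(k₂·C_R^1.5) = (k₁/k₂)·C_R^-0.5.
= (1.74×3.690) / (0.0559×3.690^1.5) = 6.421/0.3962 = 16.2.
The undesired path is higher order in R, so low C_R (CSTR or dilute feed) favours S.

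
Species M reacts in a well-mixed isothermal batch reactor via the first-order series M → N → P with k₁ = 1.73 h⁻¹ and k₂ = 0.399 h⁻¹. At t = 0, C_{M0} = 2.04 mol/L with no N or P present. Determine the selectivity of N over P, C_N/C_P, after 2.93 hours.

Solving the coupled first-order balances gives C_N(t) = [k₁/(k₂−k₁)]·C_{M0}·(e^(−k₁t) − e^(−k₂t)).
e^(−k₁t) = e^(−1.73×2.93) = e^(−5.069) = 0.006289; e^(−k₂t) = e^(−1.169) = 0.3107.
C_N = 1.73×2.04/(0.399−1.73) × (0.006289−0.3107) = (-2.652)×(-0.3044) = 0.8070 mol/L.
C_M = C_{M0}e^(−k₁t) = 0.01283 mol/L, so C_P = C_{M0}−C_M−C_N = 1.220 mol/L; C_N/C_P = 0.661.

0.661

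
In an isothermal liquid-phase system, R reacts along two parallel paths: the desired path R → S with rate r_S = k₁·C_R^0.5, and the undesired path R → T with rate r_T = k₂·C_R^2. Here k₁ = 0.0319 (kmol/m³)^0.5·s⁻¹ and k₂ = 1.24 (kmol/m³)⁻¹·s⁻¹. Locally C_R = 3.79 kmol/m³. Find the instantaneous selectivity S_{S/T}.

S_{S/T} = r_S/r_T = (k₁·C_R^0.5)/(k₂·C_R^2) = (k₁/k₂)·C_R^-1.5.
= (0.0319×3.790^0.5) / (1.24×3.790^2) = 0.06210/17.81 = 0.00349.

0.00349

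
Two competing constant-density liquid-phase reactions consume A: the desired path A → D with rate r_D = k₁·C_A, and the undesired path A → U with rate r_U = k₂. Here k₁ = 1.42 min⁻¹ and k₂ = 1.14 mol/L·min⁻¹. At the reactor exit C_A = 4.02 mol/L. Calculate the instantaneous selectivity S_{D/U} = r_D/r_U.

5.01

S_{D/U} = r_D/r_U = (k₁·C_A)/(k₂) = (k₁/k₂)·C_A.
= (1.42×4.020) / (1.14) = 5.708/1.140 = 5.01.
Since the desired path is higher order in A, keeping C_A high (PFR or concentrated feed) favours D.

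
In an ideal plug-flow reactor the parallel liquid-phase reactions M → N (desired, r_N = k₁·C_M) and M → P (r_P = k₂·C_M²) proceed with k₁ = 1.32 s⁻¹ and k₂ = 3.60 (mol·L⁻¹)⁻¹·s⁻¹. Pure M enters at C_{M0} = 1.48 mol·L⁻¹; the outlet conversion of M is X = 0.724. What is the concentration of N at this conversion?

C_M = C_{M0}(1−X) = 0.4085 mol·L⁻¹.
Along a PFR/batch, dC_N/dC_M = −r_N/(r_N+r_P) = −k₁/(k₁+k₂·C_M).
Integrating from C_{M0} to C_M: C_N = (1.32/3.60)·ln[(1.32+3.60·1.48)/(1.32+3.60·0.408)] = 0.3667·ln(6.648/2.791) = 0.3183 mol·L⁻¹.

0.318 mol·L⁻¹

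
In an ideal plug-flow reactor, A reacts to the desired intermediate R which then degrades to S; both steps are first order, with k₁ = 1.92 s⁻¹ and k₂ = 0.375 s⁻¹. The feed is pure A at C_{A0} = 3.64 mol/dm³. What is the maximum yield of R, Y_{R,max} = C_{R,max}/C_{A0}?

0.673

Evaluating C_R at τ_opt = ln(k₂/k₁)/(k₂−k₁) gives C_{R,max}/C_{A0} = (k₁/k₂)^[k₂/(k₂−k₁)].
= (1.92/0.375)^(0.375/(0.375−1.92)) = (5.120)^(-0.2427) = 0.6727.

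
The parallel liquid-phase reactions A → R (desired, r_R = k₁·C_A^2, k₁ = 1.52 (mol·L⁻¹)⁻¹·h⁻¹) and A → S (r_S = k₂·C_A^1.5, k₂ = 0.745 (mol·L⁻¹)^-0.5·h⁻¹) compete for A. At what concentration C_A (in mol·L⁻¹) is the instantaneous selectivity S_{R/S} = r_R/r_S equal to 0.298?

S_{R/S} = (k₁/k₂)·C_A^0.5 ⇒ C_A = (S·k₂/k₁)^(2).
= (0.298×0.745/1.52)^(2) = (0.1461)^(2) = 0.0213 mol·L⁻¹.

0.0213 mol·L⁻¹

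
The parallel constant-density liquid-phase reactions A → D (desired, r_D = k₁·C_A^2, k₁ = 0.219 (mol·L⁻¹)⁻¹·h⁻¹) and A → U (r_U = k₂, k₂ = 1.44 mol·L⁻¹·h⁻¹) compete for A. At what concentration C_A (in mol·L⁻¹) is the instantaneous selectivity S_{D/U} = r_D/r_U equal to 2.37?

S_{D/U} = (k₁/k₂)·C_A^2 ⇒ C_A = (S·k₂/k₁)^(0.5).
= (2.37×1.44/0.219)^(0.5) = (15.58)^(0.5) = 3.95 mol·L⁻¹.

3.95 mol·L⁻¹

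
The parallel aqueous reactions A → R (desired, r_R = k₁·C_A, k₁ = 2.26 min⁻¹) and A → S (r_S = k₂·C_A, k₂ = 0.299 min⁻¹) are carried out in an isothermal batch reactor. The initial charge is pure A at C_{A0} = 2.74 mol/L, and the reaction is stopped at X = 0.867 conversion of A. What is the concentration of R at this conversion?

C_A = C_{A0}(1−X) = 0.3644 mol/L.
Both paths are first order in A, so the instantaneous fraction to R is constant: dC_R/d(−C_A) = k₁/(k₁+k₂) = 0.8832.
C_R = 0.8832·(C_{A0}−C_A) = 0.8832×2.376 = 2.10 mol/L.

2.10 mol/L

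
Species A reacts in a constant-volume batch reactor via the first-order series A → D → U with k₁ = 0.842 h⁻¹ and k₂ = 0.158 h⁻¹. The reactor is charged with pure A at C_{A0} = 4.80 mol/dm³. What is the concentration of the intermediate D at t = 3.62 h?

The intermediate concentration in a first-order A→B→C sequence is C_D = k₁C_{A0}(e^(−k₁t) − e^(−k₂t))/(k₂−k₁).
e^(−k₁t) = e^(−0.842×3.62) = e^(−3.048) = 0.04745; e^(−k₂t) = e^(−0.5720) = 0.5644.
C_D = 0.842×4.80/(0.158−0.842) × (0.04745−0.5644) = (-5.909)×(-0.5170) = 3.055 mol/dm³.

3.05 mol/dm³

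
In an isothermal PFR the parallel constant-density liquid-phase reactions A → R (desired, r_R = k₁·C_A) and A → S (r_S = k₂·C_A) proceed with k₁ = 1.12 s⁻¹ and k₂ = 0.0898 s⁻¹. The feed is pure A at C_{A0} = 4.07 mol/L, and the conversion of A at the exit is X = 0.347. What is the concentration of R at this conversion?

C_A = C_{A0}(1−X) = 2.658 mol/L.
Both paths are first order in A, so the instantaneous fraction to R is constant: dC_R/d(−C_A) = k₁/(k₁+k₂) = 0.9258.
C_R = 0.9258·(C_{A0}−C_A) = 0.9258×1.412 = 1.31 mol/L.

1.31 mol/L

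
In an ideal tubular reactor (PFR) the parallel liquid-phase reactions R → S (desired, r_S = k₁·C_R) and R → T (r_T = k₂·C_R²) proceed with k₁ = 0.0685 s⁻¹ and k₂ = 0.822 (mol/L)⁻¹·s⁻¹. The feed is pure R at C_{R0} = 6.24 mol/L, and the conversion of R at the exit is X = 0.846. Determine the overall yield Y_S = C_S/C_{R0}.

0.0241

C_R = C_{R0}(1−X) = 0.9610 mol/L.
Along a PFR/batch, dC_S/dC_R = −r_S/(r_S+r_T) = −k₁/(k₁+k₂·C_R).
Integrating from C_{R0} to C_R: C_S = (0.0685/0.822)·ln[(0.0685+0.822·6.24)/(0.0685+0.822·0.961)] = 0.08333·ln(5.198/0.8584) = 0.1501 mol/L.
Y_S = C_S/C_{R0} = 0.1501/6.24 = 0.0241.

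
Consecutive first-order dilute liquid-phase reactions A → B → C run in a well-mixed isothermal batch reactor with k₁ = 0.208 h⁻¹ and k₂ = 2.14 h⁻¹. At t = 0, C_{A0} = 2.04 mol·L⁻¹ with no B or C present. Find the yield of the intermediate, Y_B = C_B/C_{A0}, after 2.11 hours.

For first-order series with pure A initially, C_B(t) = k₁C_{A0}/(k₂−k₁)·(e^(−k₁t) − e^(−k₂t)).
e^(−k₁t) = e^(−0.208×2.11) = e^(−0.4389) = 0.6448; e^(−k₂t) = e^(−4.515) = 0.01094.
C_B = 0.208×2.04/(2.14−0.208) × (0.6448−0.01094) = 0.2196×0.6338 = 0.1392 mol·L⁻¹.
Y_B = C_B/C_{A0} = 0.1392/2.04 = 0.0682.

0.0682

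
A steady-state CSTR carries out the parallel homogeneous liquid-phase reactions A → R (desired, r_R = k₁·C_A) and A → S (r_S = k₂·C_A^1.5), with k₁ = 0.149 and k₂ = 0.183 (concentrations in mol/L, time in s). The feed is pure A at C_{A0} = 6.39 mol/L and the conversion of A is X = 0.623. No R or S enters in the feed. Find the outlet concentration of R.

1.37 mol/L

Exit C_A = C_{A0}(1−X) = 6.39×0.377 = 2.409 mol/L.
Rates in a CSTR are evaluated at the outlet concentration: r_R = 0.149×2.409 = 0.3589, r_S = 0.183×2.409^1.5 = 0.6842.
Fraction of consumed A going to R: r_R/(r_R+r_S) = 0.3441.
C_R = 0.3441·C_{A0}·X = 0.3441×6.39×0.623 = 1.37 mol/L.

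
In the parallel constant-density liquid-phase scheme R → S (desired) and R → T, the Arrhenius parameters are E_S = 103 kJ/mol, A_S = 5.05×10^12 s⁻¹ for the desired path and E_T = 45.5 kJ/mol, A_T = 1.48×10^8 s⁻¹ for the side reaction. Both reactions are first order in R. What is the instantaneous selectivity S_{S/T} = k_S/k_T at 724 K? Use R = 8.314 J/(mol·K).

2.42

k_S/k_T = (A_S/A_T)·exp[−(E_S−E_T)/(RT)] = (A_S/A_T)·exp[(E_T−E_S)/(RT)].
(E_T−E_S)/(RT) = (45.5−103)×10³/(8.314×724) = -57500/6019 = -9.553.
k_S/k_T = (5.05×10^12/1.48×10^8)·exp(-9.553) = 34122 × 7.102×10^-5 = 2.42.
Since E_S > E_T, raising the temperature improves selectivity toward S.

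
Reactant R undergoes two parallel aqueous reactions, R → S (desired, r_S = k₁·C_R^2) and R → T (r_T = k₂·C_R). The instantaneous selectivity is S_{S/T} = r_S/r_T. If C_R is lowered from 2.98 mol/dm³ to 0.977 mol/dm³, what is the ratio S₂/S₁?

S_{S/T} = (k₁/k₂)·C_R, so S₂/S₁ = (C_{R,2}/C_{R,1}).
= 0.977/2.98 = 0.328.

0.328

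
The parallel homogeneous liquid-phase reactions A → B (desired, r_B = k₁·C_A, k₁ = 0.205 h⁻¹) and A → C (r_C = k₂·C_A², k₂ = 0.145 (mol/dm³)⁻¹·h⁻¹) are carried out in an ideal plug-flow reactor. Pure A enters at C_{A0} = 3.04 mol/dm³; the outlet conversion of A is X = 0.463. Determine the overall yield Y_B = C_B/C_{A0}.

C_A = C_{A0}(1−X) = 1.632 mol/dm³.
Along a PFR/batch, dC_B/dC_A = −r_B/(r_B+r_C) = −k₁/(k₁+k₂·C_A).
Integrating from C_{A0} to C_A: C_B = (0.205/0.145)·ln[(0.205+0.145·3.04)/(0.205+0.145·1.63)] = 1.414·ln(0.6458/0.4417) = 0.5370 mol/dm³.
Y_B = C_B/C_{A0} = 0.5370/3.04 = 0.177.

0.177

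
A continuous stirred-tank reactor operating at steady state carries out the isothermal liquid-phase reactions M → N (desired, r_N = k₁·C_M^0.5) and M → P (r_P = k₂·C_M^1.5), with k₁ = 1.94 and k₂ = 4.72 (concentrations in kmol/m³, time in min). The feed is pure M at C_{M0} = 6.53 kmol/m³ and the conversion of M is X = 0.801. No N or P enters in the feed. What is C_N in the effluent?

Exit C_M = C_{M0}(1−X) = 6.53×0.199 = 1.299 kmol/m³.
In a CSTR the entire volume is at exit conditions, so r_N = 1.94×1.299^0.5 = 2.211 and r_P = 4.72×1.299^1.5 = 6.992.
Fraction of consumed M going to N: r_N/(r_N+r_P) = 0.2403.
C_N = 0.2403·C_{M0}·X = 0.2403×6.53×0.801 = 1.26 kmol/m³.

1.26 kmol/m³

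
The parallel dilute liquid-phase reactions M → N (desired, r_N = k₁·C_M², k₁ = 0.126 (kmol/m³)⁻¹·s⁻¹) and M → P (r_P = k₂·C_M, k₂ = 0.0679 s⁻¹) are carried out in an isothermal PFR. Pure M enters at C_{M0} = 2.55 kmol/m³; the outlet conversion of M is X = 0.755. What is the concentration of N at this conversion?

1.40 kmol/m³

C_M = C_{M0}(1−X) = 0.6247 kmol/m³.
Along a PFR/batch, dC_P/dC_M = −r_P/(r_N+r_P) = −k₂/(k₂+k₁·C_M).
Integrating from C_{M0} to C_M: C_P = (0.0679/0.126)·ln[(0.0679+0.126·2.55)/(0.0679+0.126·0.625)] = 0.5389·ln(0.3892/0.1466) = 0.5261 kmol/m³.
Then C_N = (C_{M0}−C_M) − C_P = 1.925 − 0.5261 = 1.399 kmol/m³.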